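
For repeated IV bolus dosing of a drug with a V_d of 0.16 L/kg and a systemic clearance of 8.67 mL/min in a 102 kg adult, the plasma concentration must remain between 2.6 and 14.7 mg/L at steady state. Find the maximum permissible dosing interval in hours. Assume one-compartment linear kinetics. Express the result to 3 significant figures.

Total Vd = 0.16 × 102 = 16.32 L
CL = 8.67 mL/min × 60/1000 = 0.5202 L/h
k = CL / Vd = 0.5202 / 16.32 = 0.03188 h⁻¹
Between IV bolus doses, concentration decays as C = C₀·e^(−kτ), so C_peak/C_trough = e^(kτ).
τ_max = ln(C_peak/C_trough) / k = ln(14.7/2.6) / 0.03188 = 1.732 / 0.03188 = 54.33 h

54.3 h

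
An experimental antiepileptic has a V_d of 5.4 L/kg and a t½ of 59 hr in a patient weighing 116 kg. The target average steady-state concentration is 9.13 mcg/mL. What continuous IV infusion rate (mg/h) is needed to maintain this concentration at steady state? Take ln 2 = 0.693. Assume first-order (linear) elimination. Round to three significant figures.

67.2 mg/h

Vd = 5.4 L/kg × 116 kg = 626.4 L
k = 0.693/59 = 0.01175 h⁻¹, so CL = k·Vd = 0.01175 × 626.4 = 7.360 L/h
Infusion rate = CL × Css = 7.360 × 9.13 = 67.20 mg/h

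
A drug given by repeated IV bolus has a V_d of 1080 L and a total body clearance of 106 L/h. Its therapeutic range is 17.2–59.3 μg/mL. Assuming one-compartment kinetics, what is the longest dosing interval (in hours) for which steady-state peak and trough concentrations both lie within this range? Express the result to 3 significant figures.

12.6 h

k = CL / Vd = 106.0 / 1080 = 0.09815 h⁻¹
Between IV bolus doses, concentration decays as C = C₀·e^(−kτ), so C_peak/C_trough = e^(kτ).
τ_max = ln(C_peak/C_trough) / k = ln(59.3/17.2) / 0.09815 = 1.238 / 0.09815 = 12.61 h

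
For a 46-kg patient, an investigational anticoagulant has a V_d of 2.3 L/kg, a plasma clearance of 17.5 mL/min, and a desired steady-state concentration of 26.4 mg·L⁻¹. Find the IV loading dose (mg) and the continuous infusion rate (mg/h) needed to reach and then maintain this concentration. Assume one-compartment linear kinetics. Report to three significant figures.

(a) 2790 mg; (b) 27.7 mg/h

Vd(total) = 46 kg × 2.3 L/kg = 105.8 L
LD = Vd · C_target = 105.8 × 26.4 = 2793 mg
CL = 17.5 mL/min = 17.5 × 0.06 = 1.050 L/h
Maintenance: replace elimination → rate = CL × Css = 1.050 × 26.4 = 27.72 mg/h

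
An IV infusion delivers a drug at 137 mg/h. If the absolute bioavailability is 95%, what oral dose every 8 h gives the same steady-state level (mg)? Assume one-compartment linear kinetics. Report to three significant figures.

1150 mg

To maintain the same Css, the systemic dosing rate must be unchanged: F·D/τ = infusion rate.
D = rate × τ / F = 137 × 8 / 0.95 = 1154 mg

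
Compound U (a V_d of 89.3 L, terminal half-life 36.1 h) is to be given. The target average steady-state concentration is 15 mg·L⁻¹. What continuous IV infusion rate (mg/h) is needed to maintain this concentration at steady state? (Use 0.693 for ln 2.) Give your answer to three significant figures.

25.7 mg/h

CL = 0.693 × Vd / t½ = 0.693 × 89.30 / 36.1 = 1.714 L/h
Infusion rate = CL × Css = 1.714 × 15 = 25.71 mg/h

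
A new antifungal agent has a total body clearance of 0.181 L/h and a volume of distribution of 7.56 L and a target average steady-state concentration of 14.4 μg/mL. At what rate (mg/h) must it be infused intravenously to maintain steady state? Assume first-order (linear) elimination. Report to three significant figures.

Maintenance depends on clearance, not Vd — rate in must match rate out.
Rate = CL × Css = 0.1810 × 14.4 = 2.606 mg/h

2.61 mg/h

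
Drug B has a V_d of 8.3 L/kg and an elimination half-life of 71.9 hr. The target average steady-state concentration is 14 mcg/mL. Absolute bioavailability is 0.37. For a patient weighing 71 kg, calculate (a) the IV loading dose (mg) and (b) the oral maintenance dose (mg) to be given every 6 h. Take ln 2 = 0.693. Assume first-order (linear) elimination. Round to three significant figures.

Vd(total) = 71 kg × 8.3 L/kg = 589.3 L
LD = Vd × C = 589.3 × 14 = 8250 mg
CL = 0.693 × Vd / t½ = 0.693 × 589.3 / 71.9 = 5.680 L/h
D = CL × Css × τ / F = 5.680 × 14 × 6 / 0.37 = 1290 mg

(a) 8250 mg; (b) 1290 mg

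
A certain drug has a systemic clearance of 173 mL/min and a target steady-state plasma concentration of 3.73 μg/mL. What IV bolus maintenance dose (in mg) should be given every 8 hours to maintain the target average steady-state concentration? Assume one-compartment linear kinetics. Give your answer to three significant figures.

CL = 173 mL/min = 173 × 0.06 = 10.38 L/h
D = CL × Css × τ = 10.38 × 3.73 × 8 = 309.7 mg

310 mg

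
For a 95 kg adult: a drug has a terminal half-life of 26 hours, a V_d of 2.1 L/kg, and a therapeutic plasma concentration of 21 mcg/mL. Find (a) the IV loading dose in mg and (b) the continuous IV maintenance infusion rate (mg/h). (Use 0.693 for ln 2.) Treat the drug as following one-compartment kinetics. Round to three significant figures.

Total Vd = 2.1 × 95 = 199.5 L
LD = Vd × C = 199.5 × 21 = 4190 mg
CL = 0.693 × Vd / t½ = 0.693 × 199.5 / 26 = 5.317 L/h
Infusion rate = CL × Css = 5.317 × 21 = 111.7 mg/h

(a) 4190 mg; (b) 112 mg/h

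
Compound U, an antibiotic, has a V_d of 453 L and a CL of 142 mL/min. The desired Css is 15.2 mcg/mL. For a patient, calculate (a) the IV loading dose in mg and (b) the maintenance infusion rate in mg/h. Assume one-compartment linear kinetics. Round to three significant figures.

Loading dose = Vd × C = 453.0 × 15.2 = 6886 mg
CL = 142 mL/min × 60/1000 = 8.520 L/h
Maintenance infusion rate = CL × Css = 8.520 × 15.2 = 129.5 mg/h

(a) 6890 mg; (b) 130 mg/h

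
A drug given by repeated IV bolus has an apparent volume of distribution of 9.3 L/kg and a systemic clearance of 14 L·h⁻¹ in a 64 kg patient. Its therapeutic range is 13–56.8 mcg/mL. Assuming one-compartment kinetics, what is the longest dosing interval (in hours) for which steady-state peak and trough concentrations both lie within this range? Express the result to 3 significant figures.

Vd(total) = 64 kg × 9.3 L/kg = 595.2 L
k = CL / Vd = 14.00 / 595.2 = 0.02352 h⁻¹
Between IV bolus doses, concentration decays as C = C₀·e^(−kτ), so C_peak/C_trough = e^(kτ).
τ_max = ln(C_peak/C_trough) / k = ln(56.8/13) / 0.02352 = 1.475 / 0.02352 = 62.71 h

62.7 h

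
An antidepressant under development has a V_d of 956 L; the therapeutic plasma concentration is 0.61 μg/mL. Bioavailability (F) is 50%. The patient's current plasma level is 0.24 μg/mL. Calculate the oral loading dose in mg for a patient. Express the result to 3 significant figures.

707 mg

The loading dose fills Vd to the target concentration.
Concentration deficit ΔC = 0.61 − 0.24 = 0.3700 mg/L
LD = Vd × ΔC / F = 956.0 × 0.3700 / 0.5 = 707.4 mg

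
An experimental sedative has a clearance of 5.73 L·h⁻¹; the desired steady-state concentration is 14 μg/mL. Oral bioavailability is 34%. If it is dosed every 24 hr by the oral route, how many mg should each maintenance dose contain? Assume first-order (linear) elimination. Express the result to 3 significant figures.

5660 mg

D = CL × Css × τ / F = 5.730 × 14 × 24 / 0.34 = 5663 mg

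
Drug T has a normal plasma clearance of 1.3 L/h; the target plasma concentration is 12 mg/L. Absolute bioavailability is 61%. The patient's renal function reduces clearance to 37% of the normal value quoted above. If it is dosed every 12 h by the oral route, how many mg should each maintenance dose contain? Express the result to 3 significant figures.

114 mg

Patient clearance = 0.37 × 1.300 = 0.4810 L/h
D = CL × Css × τ / F = 0.4810 × 12 × 12 / 0.61 = 113.5 mg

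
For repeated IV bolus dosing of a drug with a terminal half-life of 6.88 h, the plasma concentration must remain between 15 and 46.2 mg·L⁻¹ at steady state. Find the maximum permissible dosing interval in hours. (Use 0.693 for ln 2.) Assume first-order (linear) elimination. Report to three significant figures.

11.2 h

k = 0.693 / t½ = 0.693 / 6.88 = 0.1007 h⁻¹
Between IV bolus doses, concentration decays as C = C₀·e^(−kτ), so C_peak/C_trough = e^(kτ).
τ_max = ln(C_peak/C_trough) / k = ln(46.2/15) / 0.1007 = 1.125 / 0.1007 = 11.17 h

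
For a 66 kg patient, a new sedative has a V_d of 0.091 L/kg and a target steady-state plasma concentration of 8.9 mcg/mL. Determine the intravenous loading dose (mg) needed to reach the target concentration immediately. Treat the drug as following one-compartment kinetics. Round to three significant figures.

Vd = 0.091 L/kg × 66 kg = 6.006 L
LD = Vd × C = 6.006 × 8.900 = 53.45 mg

53.5 mg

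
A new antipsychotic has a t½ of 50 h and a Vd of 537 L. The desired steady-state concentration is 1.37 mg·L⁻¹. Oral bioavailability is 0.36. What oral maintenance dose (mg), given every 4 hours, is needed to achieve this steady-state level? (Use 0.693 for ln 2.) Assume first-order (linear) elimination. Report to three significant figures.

k = 0.693/50 = 0.01386 h⁻¹, so CL = k·Vd = 0.01386 × 537.0 = 7.443 L/h
D = CL × Css × τ / F = 7.443 × 1.37 × 4 / 0.36 = 113.3 mg

113 mg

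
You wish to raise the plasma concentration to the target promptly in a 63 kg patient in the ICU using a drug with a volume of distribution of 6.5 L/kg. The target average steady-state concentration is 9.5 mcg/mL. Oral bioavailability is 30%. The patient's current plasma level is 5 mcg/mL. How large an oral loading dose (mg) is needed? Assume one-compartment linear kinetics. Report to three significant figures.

Vd = 6.5 L/kg × 63 kg = 409.5 L
Concentration deficit ΔC = 9.5 − 5 = 4.500 mg/L
LD = Vd × ΔC / F = 409.5 × 4.500 / 0.3 = 6143 mg

6140 mg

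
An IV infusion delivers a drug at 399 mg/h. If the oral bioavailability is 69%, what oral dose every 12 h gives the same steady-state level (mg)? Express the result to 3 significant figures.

To maintain the same Css, the systemic dosing rate must be unchanged: F·D/τ = infusion rate.
D = rate × τ / F = 399 × 12 / 0.69 = 6939 mg

6940 mg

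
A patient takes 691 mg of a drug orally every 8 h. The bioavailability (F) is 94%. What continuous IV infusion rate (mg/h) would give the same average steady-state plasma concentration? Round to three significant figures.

Equivalent systemic input: infusion rate = F·D/τ.
Rate = 0.94 × 691 / 8 = 81.19 mg/h

81.2 mg/h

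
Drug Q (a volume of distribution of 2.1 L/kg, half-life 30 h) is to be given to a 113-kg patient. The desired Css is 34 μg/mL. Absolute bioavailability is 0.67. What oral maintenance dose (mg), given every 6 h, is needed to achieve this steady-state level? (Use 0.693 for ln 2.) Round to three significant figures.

Total Vd = 2.1 × 113 = 237.3 L
CL = ln 2 · Vd / t½ = 0.693 × 237.3 / 30 = 5.482 L/h
D = CL × Css × τ / F = 5.482 × 34 × 6 / 0.67 = 1669 mg

1670 mg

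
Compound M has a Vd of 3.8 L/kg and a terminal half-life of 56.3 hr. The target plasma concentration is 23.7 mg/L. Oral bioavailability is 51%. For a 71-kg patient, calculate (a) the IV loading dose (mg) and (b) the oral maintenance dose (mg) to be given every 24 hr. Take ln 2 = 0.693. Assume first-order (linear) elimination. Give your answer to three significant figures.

(a) 6390 mg; (b) 3700 mg

Total Vd = 3.8 × 71 = 269.8 L
LD = Vd × C = 269.8 × 23.7 = 6394 mg
CL = 0.693 × Vd / t½ = 0.693 × 269.8 / 56.3 = 3.321 L/h
D = CL × Css × τ / F = 3.321 × 23.7 × 24 / 0.51 = 3704 mg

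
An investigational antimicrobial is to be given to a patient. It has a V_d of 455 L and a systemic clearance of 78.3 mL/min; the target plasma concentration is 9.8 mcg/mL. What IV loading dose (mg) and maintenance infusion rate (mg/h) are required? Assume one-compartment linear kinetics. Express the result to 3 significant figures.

(a) 4460 mg; (b) 46.0 mg/h

Loading dose = Vd × C = 455.0 × 9.8 = 4459 mg
Convert clearance: 78.3 mL/min × 60 min/h ÷ 1000 mL/L = 4.698 L/h
Maintenance infusion rate = CL × Css = 4.698 × 9.8 = 46.04 mg/h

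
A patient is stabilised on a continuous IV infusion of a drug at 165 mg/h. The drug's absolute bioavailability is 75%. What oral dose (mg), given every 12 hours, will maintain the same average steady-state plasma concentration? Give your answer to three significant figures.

To maintain the same Css, the systemic dosing rate must be unchanged: F·D/τ = infusion rate.
D = rate × τ / F = 165 × 12 / 0.75 = 2640 mg

2640 mg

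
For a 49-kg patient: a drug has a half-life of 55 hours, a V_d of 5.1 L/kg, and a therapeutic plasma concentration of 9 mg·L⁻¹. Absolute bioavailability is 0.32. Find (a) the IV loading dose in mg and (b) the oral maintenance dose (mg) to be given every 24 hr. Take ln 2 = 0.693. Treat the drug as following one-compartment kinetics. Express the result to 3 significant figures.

(a) 2250 mg; (b) 2130 mg

Vd(total) = 49 kg × 5.1 L/kg = 249.9 L
LD = Vd × C = 249.9 × 9 = 2249 mg
CL = 0.693 × Vd / t½ = 0.693 × 249.9 / 55 = 3.149 L/h
D = CL × Css × τ / F = 3.149 × 9 × 24 / 0.32 = 2126 mg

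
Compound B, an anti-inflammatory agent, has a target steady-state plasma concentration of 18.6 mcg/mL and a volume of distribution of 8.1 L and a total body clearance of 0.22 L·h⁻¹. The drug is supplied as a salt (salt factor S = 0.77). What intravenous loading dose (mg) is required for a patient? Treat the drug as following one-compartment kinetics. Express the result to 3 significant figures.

Loading dose depends on Vd (not clearance): it fills the distribution volume.
LD = Vd × C / S = 8.100 × 18.60 / 0.77 = 195.7 mg

196 mg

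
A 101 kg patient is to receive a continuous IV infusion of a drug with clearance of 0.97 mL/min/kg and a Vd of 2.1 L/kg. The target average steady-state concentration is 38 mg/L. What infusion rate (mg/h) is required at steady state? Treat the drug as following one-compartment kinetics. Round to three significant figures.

223 mg/h

CL = 0.97 mL/min/kg × 101 kg = 97.97 mL/min = 97.97 × 60/1000 = 5.878 L/h
Rate = CL × Css = 5.878 × 38 = 223.4 mg/h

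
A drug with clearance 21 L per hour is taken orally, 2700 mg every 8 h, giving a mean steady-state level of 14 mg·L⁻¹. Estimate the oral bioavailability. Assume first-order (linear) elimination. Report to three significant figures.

F·D/τ = CL·Css at steady state → F = CL·Css·τ / D.
F = 21 × 14 × 8 / 2700 = 0.871

0.871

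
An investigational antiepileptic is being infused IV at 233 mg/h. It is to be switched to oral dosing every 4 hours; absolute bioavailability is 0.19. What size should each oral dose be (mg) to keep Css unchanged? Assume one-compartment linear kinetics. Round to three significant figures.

4910 mg

To maintain the same Css, the systemic dosing rate must be unchanged: F·D/τ = infusion rate.
D = rate × τ / F = 233 × 4 / 0.19 = 4905 mg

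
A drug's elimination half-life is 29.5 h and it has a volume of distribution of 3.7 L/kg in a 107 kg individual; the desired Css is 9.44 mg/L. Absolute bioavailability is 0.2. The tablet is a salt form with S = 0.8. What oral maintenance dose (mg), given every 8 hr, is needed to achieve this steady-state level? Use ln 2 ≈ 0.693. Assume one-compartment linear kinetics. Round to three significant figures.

Vd = 3.7 L/kg × 107 kg = 395.9 L
CL = 0.693 × Vd / t½ = 0.693 × 395.9 / 29.5 = 9.300 L/h
D = CL × Css × τ / F / S = 9.300 × 9.44 × 8 / 0.2 / 0.8 = 4390 mg

4390 mg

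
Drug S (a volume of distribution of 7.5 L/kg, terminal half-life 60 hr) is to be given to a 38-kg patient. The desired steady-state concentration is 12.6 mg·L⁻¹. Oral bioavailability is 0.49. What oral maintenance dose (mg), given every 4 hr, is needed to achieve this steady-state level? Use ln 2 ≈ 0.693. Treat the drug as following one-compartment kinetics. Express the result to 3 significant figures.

339 mg

Vd(total) = 38 kg × 7.5 L/kg = 285.0 L
CL = 0.693 × Vd / t½ = 0.693 × 285.0 / 60 = 3.292 L/h
D = CL × Css × τ / F = 3.292 × 12.6 × 4 / 0.49 = 338.6 mg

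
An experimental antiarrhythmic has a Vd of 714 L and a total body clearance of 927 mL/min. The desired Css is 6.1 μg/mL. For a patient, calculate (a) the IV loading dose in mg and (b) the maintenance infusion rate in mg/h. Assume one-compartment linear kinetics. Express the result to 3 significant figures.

Loading dose = Vd × C = 714.0 × 6.1 = 4355 mg
CL = 927 mL/min × 60/1000 = 55.62 L/h
Maintenance infusion rate = CL × Css = 55.62 × 6.1 = 339.3 mg/h

(a) 4360 mg; (b) 339 mg/h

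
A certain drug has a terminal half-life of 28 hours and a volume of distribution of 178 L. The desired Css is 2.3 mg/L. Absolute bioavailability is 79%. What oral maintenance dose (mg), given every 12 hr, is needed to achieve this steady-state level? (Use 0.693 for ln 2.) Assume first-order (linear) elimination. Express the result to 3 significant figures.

CL = ln 2 · Vd / t½ = 0.693 × 178.0 / 28 = 4.406 L/h
D = CL × Css × τ / F = 4.406 × 2.3 × 12 / 0.79 = 153.9 mg

154 mg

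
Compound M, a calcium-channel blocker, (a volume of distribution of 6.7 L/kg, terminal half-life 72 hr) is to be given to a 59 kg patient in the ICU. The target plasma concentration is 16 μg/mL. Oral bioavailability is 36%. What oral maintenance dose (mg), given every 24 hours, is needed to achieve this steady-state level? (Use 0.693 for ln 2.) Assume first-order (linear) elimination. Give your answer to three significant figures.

4060 mg

Vd(total) = 59 kg × 6.7 L/kg = 395.3 L
CL = 0.693 × Vd / t½ = 0.693 × 395.3 / 72 = 3.805 L/h
D = CL × Css × τ / F = 3.805 × 16 × 24 / 0.36 = 4059 mg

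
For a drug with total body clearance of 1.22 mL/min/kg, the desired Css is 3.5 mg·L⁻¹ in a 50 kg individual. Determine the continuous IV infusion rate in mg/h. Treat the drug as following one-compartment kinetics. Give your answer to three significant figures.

12.8 mg/h

CL = 1.22 mL/min/kg × 50 kg = 61.00 mL/min = 61.00 × 60/1000 = 3.660 L/h
Infusion rate = CL · Css = 3.660 L/h × 3.5 mg/L = 12.81 mg/h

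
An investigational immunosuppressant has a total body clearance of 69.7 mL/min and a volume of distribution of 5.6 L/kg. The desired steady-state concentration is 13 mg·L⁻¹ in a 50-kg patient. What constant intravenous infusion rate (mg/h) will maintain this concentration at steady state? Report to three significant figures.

Convert clearance: 69.7 mL/min × 60 min/h ÷ 1000 mL/L = 4.182 L/h
At steady state, infusion rate equals elimination rate: rate in = CL × Css.
Rate = CL × Css = 4.182 × 13 = 54.37 mg/h

54.4 mg/h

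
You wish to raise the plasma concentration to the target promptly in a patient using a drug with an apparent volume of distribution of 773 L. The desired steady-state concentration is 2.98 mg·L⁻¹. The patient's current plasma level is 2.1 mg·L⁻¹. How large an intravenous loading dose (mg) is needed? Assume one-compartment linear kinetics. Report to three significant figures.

Concentration deficit ΔC = 2.98 − 2.1 = 0.8800 mg/L
LD = Vd × ΔC = 773.0 × 0.8800 = 680.2 mg

680 mg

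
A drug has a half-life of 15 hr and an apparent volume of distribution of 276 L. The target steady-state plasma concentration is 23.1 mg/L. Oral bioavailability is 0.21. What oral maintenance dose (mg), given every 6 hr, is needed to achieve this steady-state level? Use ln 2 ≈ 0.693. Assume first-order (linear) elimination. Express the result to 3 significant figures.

8420 mg

k = 0.693/15 = 0.04620 h⁻¹, so CL = k·Vd = 0.04620 × 276.0 = 12.75 L/h
D = CL × Css × τ / F = 12.75 × 23.1 × 6 / 0.21 = 8415 mg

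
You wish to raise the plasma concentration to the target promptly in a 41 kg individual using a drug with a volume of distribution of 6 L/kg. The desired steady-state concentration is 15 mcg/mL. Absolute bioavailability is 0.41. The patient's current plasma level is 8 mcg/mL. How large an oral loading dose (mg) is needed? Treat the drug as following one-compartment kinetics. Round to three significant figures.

Vd = 6 L/kg × 41 kg = 246.0 L
Concentration deficit ΔC = 15 − 8 = 7.000 mg/L
LD = Vd × ΔC / F = 246.0 × 7.000 / 0.41 = 4200 mg

4200 mg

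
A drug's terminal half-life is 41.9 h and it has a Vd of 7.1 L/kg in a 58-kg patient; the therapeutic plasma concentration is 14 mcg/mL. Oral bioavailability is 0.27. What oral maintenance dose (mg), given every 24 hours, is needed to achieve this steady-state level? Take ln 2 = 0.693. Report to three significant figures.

Vd = 7.1 L/kg × 58 kg = 411.8 L
CL = 0.693 × Vd / t½ = 0.693 × 411.8 / 41.9 = 6.811 L/h
D = CL × Css × τ / F = 6.811 × 14 × 24 / 0.27 = 8476 mg

8480 mg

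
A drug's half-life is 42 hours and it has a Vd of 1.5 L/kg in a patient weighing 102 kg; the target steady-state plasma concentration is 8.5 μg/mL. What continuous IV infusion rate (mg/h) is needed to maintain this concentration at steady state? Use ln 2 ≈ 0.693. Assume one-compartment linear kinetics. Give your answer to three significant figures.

21.5 mg/h

Total Vd = 1.5 × 102 = 153.0 L
CL = ln 2 · Vd / t½ = 0.693 × 153.0 / 42 = 2.525 L/h
Infusion rate = CL × Css = 2.525 × 8.5 = 21.46 mg/h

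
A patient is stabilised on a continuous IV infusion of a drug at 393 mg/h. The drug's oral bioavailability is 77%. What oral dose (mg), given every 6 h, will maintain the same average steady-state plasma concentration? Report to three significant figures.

3060 mg

To maintain the same Css, the systemic dosing rate must be unchanged: F·D/τ = infusion rate.
D = rate × τ / F = 393 × 6 / 0.77 = 3062 mg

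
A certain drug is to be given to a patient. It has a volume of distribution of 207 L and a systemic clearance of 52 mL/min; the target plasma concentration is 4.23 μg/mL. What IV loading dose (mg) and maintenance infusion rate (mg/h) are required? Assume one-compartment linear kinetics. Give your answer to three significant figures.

LD = Vd · C_target = 207.0 × 4.23 = 875.6 mg
CL = 52 mL/min × 60/1000 = 3.120 L/h
Maintenance: replace elimination → rate = CL × Css = 3.120 × 4.23 = 13.20 mg/h

(a) 876 mg; (b) 13.2 mg/h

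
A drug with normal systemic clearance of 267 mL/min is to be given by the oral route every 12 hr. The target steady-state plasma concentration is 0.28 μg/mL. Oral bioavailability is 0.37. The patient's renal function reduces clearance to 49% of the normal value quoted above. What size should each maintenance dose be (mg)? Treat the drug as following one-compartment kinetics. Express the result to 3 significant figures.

Convert clearance: 267 mL/min × 60 min/h ÷ 1000 mL/L = 16.02 L/h
Patient clearance = 0.49 × 16.02 = 7.850 L/h
At steady state, dose per interval replaces the amount cleared in that interval: F·D/τ = CL·Css.
D = CL × Css × τ / F = 7.850 × 0.28 × 12 / 0.37 = 71.29 mg

71.3 mg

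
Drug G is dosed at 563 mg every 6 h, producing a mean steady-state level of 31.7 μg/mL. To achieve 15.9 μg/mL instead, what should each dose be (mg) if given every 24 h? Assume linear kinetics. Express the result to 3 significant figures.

1130 mg

With linear kinetics, Css is proportional to dose rate (D/τ) at fixed clearance.
D₂ = D₁ × (Css,target / Css,current) × (τ₂/τ₁) = 563 × (15.9/31.7) × (24/6) = 1130 mg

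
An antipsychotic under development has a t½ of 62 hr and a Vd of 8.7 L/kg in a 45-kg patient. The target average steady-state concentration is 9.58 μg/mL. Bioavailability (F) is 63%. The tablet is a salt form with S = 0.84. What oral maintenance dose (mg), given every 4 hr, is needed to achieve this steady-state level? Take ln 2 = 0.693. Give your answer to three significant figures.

317 mg

Vd(total) = 45 kg × 8.7 L/kg = 391.5 L
CL = 0.693 × Vd / t½ = 0.693 × 391.5 / 62 = 4.376 L/h
D = CL × Css × τ / F / S = 4.376 × 9.58 × 4 / 0.63 / 0.84 = 316.9 mg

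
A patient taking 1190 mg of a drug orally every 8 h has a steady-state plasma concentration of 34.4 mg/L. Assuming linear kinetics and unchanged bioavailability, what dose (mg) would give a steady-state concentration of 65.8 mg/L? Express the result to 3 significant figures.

2280 mg

For first-order elimination, Css ∝ F·D/(CL·τ); F and CL are unchanged, so Css ∝ D/τ.
D₂ = D₁ × (Css,target / Css,current) = 1190 × 65.8/34.4 = 2276 mg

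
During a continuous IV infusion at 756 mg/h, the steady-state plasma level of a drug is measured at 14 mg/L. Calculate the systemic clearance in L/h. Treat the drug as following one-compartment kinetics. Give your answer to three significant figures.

54.0 L/h

At steady state, infusion rate = CL × Css, so CL = rate / Css.
CL = 756 / 14 = 54.00 L/h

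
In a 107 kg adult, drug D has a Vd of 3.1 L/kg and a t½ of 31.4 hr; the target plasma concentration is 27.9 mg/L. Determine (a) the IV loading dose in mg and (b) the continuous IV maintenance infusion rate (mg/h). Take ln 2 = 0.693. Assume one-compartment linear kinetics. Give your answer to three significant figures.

Total Vd = 3.1 × 107 = 331.7 L
LD = Vd × C = 331.7 × 27.9 = 9254 mg
CL = 0.693 × Vd / t½ = 0.693 × 331.7 / 31.4 = 7.321 L/h
Infusion rate = CL × Css = 7.321 × 27.9 = 204.3 mg/h

(a) 9250 mg; (b) 204 mg/h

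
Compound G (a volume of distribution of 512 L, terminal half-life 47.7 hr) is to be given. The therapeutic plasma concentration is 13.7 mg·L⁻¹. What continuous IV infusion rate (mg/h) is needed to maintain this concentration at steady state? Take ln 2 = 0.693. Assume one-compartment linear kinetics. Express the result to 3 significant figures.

CL = ln 2 · Vd / t½ = 0.693 × 512.0 / 47.7 = 7.438 L/h
Infusion rate = CL × Css = 7.438 × 13.7 = 101.9 mg/h

102 mg/h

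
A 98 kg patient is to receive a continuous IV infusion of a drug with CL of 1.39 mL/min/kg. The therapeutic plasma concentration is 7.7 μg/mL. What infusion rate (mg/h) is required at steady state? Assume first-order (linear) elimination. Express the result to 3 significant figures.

CL = 1.39 mL/min/kg × 98 kg = 136.2 mL/min = 136.2 × 60/1000 = 8.172 L/h
At steady state, infusion rate equals elimination rate: rate in = CL × Css.
Infusion rate = CL · Css = 8.172 L/h × 7.7 mg/L = 62.92 mg/h

62.9 mg/h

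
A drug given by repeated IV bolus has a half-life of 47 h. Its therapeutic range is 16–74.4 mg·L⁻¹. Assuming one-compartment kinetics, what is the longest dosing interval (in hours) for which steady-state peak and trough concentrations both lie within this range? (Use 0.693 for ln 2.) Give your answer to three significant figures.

k = 0.693 / t½ = 0.693 / 47 = 0.01474 h⁻¹
Between IV bolus doses, concentration decays as C = C₀·e^(−kτ), so C_peak/C_trough = e^(kτ).
τ_max = ln(C_peak/C_trough) / k = ln(74.4/16) / 0.01474 = 1.537 / 0.01474 = 104.3 h

104 h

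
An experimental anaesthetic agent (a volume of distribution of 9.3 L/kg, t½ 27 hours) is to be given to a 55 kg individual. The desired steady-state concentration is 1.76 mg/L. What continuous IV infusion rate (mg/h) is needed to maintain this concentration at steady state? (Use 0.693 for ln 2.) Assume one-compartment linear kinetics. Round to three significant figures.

23.1 mg/h

Vd(total) = 55 kg × 9.3 L/kg = 511.5 L
CL = ln 2 · Vd / t½ = 0.693 × 511.5 / 27 = 13.13 L/h
Infusion rate = CL × Css = 13.13 × 1.76 = 23.11 mg/h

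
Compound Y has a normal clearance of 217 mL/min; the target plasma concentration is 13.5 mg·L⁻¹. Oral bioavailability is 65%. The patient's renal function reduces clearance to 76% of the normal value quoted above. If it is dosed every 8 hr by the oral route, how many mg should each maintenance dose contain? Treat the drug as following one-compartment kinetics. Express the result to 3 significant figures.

1640 mg

CL = 217 mL/min = 217 × 0.06 = 13.02 L/h
Patient clearance = 0.76 × 13.02 = 9.895 L/h
D = CL × Css × τ / F = 9.895 × 13.5 × 8 / 0.65 = 1644 mg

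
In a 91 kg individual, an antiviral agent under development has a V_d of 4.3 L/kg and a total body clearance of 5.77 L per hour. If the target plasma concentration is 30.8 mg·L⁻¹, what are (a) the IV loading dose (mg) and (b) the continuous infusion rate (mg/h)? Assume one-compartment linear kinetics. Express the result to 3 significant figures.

(a) 12100 mg; (b) 178 mg/h

Total Vd = 4.3 × 91 = 391.3 L
LD = Vd · C_target = 391.3 × 30.8 = 12050 mg
Maintenance infusion rate = CL × Css = 5.770 × 30.8 = 177.7 mg/h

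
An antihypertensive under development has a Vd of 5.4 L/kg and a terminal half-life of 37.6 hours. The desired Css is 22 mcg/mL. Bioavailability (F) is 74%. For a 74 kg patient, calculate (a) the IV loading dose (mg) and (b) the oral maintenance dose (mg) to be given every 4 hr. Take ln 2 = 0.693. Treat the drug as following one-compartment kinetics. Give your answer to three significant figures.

(a) 8790 mg; (b) 876 mg

Vd(total) = 74 kg × 5.4 L/kg = 399.6 L
LD = Vd × C = 399.6 × 22 = 8791 mg
CL = 0.693 × Vd / t½ = 0.693 × 399.6 / 37.6 = 7.365 L/h
D = CL × Css × τ / F = 7.365 × 22 × 4 / 0.74 = 875.8 mg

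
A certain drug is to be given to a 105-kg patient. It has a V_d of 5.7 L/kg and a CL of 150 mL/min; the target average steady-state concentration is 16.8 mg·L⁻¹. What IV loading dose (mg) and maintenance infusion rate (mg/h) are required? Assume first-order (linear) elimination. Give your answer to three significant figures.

Vd(total) = 105 kg × 5.7 L/kg = 598.5 L
Loading: fill Vd to C_target → 598.5 L × 16.8 mg/L = 10050 mg
CL = 150 mL/min = 150 × 0.06 = 9.000 L/h
Maintenance infusion rate = CL × Css = 9.000 × 16.8 = 151.2 mg/h

(a) 10100 mg; (b) 151 mg/h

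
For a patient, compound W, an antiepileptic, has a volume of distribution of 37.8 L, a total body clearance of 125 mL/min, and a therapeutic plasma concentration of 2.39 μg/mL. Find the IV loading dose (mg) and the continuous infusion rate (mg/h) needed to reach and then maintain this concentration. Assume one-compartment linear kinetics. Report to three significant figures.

(a) 90.3 mg; (b) 17.9 mg/h

Loading dose = Vd × C = 37.80 × 2.39 = 90.34 mg
CL = 125 mL/min × 60/1000 = 7.500 L/h
Infusion rate = 7.500 L/h × 2.39 mg/L = 17.93 mg/h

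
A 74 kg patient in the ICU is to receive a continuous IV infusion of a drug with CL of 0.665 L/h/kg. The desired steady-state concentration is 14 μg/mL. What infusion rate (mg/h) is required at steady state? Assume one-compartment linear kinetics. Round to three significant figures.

CL = 0.665 L/h/kg × 74 kg = 49.21 L/h
R₀ = 49.21 × 14 = 688.9 mg/h

689 mg/h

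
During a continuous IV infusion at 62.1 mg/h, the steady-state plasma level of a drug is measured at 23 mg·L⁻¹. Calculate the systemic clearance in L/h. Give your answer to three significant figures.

2.70 L/h

At steady state, infusion rate = CL × Css, so CL = rate / Css.
CL = 62.1 / 23 = 2.700 L/h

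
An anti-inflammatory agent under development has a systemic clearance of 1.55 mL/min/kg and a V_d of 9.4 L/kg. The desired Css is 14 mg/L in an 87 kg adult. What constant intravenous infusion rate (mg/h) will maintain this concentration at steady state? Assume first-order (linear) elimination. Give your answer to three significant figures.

CL = 1.55 mL/min/kg × 87 kg = 134.9 mL/min = 134.9 × 60/1000 = 8.094 L/h
Vd does not affect the maintenance rate; only clearance governs steady-state input.
R₀ = 8.094 × 14 = 113.3 mg/h

113 mg/h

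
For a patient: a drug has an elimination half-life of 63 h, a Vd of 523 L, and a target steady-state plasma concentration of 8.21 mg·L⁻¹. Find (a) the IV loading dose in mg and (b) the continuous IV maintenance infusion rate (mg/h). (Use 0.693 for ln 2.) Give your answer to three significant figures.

LD = Vd × C = 523.0 × 8.21 = 4294 mg
CL = 0.693 × Vd / t½ = 0.693 × 523.0 / 63 = 5.753 L/h
Infusion rate = CL × Css = 5.753 × 8.21 = 47.23 mg/h

(a) 4290 mg; (b) 47.2 mg/h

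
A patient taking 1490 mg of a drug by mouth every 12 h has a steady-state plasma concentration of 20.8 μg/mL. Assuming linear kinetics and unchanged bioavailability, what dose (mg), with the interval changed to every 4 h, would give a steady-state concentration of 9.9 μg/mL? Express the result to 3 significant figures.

236 mg

For first-order elimination, Css ∝ F·D/(CL·τ); F and CL are unchanged, so Css ∝ D/τ.
D₂ = D₁ × (Css,target / Css,current) × (τ₂/τ₁) = 1490 × (9.9/20.8) × (4/12) = 236.4 mg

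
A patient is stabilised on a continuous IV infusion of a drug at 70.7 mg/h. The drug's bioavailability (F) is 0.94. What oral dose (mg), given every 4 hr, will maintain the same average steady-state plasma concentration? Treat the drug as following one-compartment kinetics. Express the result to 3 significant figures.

To maintain the same Css, the systemic dosing rate must be unchanged: F·D/τ = infusion rate.
D = rate × τ / F = 70.7 × 4 / 0.94 = 300.9 mg

301 mg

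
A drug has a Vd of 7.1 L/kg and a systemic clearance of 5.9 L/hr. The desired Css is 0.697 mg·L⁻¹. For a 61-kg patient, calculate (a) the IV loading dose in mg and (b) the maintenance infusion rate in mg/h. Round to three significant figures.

(a) 302 mg; (b) 4.11 mg/h

Total Vd = 7.1 × 61 = 433.1 L
Loading: fill Vd to C_target → 433.1 L × 0.697 mg/L = 301.9 mg
Maintenance infusion rate = CL × Css = 5.900 × 0.697 = 4.112 mg/h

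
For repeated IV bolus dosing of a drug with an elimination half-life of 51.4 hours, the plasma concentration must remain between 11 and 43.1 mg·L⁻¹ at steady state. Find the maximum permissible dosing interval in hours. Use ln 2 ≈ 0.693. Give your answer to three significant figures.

k = 0.693 / t½ = 0.693 / 51.4 = 0.01348 h⁻¹
Between IV bolus doses, concentration decays as C = C₀·e^(−kτ), so C_peak/C_trough = e^(kτ).
τ_max = ln(C_peak/C_trough) / k = ln(43.1/11) / 0.01348 = 1.366 / 0.01348 = 101.3 h

101 h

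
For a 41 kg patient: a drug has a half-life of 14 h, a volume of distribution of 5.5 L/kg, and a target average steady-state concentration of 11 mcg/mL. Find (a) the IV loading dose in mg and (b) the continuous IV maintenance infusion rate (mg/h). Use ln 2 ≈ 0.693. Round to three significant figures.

(a) 2480 mg; (b) 123 mg/h

Total Vd = 5.5 × 41 = 225.5 L
LD = Vd × C = 225.5 × 11 = 2481 mg
CL = 0.693 × Vd / t½ = 0.693 × 225.5 / 14 = 11.16 L/h
Infusion rate = CL × Css = 11.16 × 11 = 122.8 mg/h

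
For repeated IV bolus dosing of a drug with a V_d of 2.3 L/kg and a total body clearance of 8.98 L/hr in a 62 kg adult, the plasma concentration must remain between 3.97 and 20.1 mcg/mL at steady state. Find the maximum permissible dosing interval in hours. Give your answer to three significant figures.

Vd = 2.3 L/kg × 62 kg = 142.6 L
k = CL / Vd = 8.980 / 142.6 = 0.06297 h⁻¹
Between IV bolus doses, concentration decays as C = C₀·e^(−kτ), so C_peak/C_trough = e^(kτ).
τ_max = ln(C_peak/C_trough) / k = ln(20.1/3.97) / 0.06297 = 1.622 / 0.06297 = 25.76 h

25.8 h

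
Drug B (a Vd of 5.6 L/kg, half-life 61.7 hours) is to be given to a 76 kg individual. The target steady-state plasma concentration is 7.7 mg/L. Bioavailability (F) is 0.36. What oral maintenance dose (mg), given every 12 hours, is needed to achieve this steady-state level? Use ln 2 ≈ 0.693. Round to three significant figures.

1230 mg

Vd = 5.6 L/kg × 76 kg = 425.6 L
CL = ln 2 · Vd / t½ = 0.693 × 425.6 / 61.7 = 4.780 L/h
D = CL × Css × τ / F = 4.780 × 7.7 × 12 / 0.36 = 1227 mg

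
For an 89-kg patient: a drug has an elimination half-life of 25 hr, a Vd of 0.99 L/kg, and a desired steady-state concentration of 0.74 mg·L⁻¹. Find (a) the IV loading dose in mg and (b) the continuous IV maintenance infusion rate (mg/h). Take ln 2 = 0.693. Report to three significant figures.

(a) 65.2 mg; (b) 1.81 mg/h

Vd(total) = 89 kg × 0.99 L/kg = 88.11 L
LD = Vd × C = 88.11 × 0.74 = 65.20 mg
CL = 0.693 × Vd / t½ = 0.693 × 88.11 / 25 = 2.442 L/h
Infusion rate = CL × Css = 2.442 × 0.74 = 1.807 mg/h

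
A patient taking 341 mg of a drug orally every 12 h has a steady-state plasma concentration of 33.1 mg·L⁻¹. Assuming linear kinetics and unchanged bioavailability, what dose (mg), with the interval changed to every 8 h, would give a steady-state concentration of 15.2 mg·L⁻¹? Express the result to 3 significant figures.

104 mg

For first-order elimination, Css ∝ F·D/(CL·τ); F and CL are unchanged, so Css ∝ D/τ.
D₂ = D₁ × (Css,target / Css,current) × (τ₂/τ₁) = 341 × (15.2/33.1) × (8/12) = 104.4 mg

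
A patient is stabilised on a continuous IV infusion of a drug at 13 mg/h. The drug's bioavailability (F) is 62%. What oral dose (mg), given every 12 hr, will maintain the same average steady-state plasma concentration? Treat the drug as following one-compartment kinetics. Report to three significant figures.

252 mg

To maintain the same Css, the systemic dosing rate must be unchanged: F·D/τ = infusion rate.
D = rate × τ / F = 13 × 12 / 0.62 = 251.6 mg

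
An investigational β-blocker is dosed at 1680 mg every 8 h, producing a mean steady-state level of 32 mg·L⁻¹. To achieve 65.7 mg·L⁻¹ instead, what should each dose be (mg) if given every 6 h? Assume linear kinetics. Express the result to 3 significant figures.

For first-order elimination, Css ∝ F·D/(CL·τ); F and CL are unchanged, so Css ∝ D/τ.
D₂ = D₁ × (Css,target / Css,current) × (τ₂/τ₁) = 1680 × (65.7/32) × (6/8) = 2587 mg

2590 mg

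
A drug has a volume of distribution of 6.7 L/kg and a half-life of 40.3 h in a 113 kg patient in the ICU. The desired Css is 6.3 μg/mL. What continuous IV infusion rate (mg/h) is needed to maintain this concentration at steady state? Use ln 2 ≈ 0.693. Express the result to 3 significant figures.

Vd(total) = 113 kg × 6.7 L/kg = 757.1 L
k = 0.693/40.3 = 0.01720 h⁻¹, so CL = k·Vd = 0.01720 × 757.1 = 13.02 L/h
Infusion rate = CL × Css = 13.02 × 6.3 = 82.03 mg/h

82.0 mg/h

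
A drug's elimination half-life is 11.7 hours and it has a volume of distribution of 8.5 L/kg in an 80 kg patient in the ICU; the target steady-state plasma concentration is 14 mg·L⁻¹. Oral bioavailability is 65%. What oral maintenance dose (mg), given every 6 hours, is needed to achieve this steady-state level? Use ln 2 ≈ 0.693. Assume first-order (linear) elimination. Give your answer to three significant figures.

5210 mg

Total Vd = 8.5 × 80 = 680.0 L
k = 0.693/11.7 = 0.05923 h⁻¹, so CL = k·Vd = 0.05923 × 680.0 = 40.28 L/h
D = CL × Css × τ / F = 40.28 × 14 × 6 / 0.65 = 5205 mg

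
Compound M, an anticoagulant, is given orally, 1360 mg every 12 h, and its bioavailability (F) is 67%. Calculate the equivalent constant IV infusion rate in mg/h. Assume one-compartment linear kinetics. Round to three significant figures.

75.9 mg/h

Equivalent systemic input: infusion rate = F·D/τ.
Rate = 0.67 × 1360 / 12 = 75.93 mg/h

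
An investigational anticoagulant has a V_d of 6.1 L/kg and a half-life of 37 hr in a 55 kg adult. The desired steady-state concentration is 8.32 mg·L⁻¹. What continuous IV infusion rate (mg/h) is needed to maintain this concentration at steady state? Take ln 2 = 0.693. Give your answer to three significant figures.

52.3 mg/h

Vd(total) = 55 kg × 6.1 L/kg = 335.5 L
k = 0.693/37 = 0.01873 h⁻¹, so CL = k·Vd = 0.01873 × 335.5 = 6.284 L/h
Infusion rate = CL × Css = 6.284 × 8.32 = 52.28 mg/h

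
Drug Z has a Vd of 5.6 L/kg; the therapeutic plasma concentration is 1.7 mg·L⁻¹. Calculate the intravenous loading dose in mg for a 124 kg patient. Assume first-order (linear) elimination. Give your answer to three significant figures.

Vd(total) = 124 kg × 5.6 L/kg = 694.4 L
LD = Vd × C = 694.4 × 1.700 = 1180 mg

1180 mg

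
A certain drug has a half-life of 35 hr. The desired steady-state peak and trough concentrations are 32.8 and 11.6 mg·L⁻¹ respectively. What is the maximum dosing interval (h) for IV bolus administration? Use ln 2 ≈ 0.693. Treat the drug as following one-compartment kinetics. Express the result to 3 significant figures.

k = 0.693 / t½ = 0.693 / 35 = 0.01980 h⁻¹
Between IV bolus doses, concentration decays as C = C₀·e^(−kτ), so C_peak/C_trough = e^(kτ).
τ_max = ln(C_peak/C_trough) / k = ln(32.8/11.6) / 0.01980 = 1.039 / 0.01980 = 52.47 h

52.5 h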